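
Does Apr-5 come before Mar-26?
No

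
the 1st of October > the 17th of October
False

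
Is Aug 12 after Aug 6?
Yes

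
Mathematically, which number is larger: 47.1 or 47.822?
47.822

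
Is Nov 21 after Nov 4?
Yes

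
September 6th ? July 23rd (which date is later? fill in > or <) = >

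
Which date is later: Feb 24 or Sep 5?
Sep 5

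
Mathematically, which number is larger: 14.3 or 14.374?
14.374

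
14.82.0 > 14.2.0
True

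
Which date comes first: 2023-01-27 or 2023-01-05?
2023-01-05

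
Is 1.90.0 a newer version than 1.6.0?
Yes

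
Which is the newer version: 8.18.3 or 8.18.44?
8.18.44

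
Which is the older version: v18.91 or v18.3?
v18.3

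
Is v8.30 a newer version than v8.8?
Yes. Version numbers are compared segment by segment as integers, not as decimals: minor version 30 > 8, so v8.30 > v8.8 (even though the decimal 8.30 < 8.8).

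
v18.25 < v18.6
False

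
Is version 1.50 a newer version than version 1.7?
Yes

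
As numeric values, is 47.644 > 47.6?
True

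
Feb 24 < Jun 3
True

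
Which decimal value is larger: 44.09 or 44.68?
44.68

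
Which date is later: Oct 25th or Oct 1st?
Oct 25th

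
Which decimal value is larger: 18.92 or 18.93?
18.93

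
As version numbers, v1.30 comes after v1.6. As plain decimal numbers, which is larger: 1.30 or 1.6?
1.6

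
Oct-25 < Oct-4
False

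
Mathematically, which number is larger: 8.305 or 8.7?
8.7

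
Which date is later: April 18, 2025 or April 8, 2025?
April 18, 2025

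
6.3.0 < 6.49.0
True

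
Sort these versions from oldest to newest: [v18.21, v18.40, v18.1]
[v18.1, v18.21, v18.40]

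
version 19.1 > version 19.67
False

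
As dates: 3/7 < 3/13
True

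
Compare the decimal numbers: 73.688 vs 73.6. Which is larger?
73.688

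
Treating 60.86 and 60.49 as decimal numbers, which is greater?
60.86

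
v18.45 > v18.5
True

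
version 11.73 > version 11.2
True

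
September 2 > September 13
False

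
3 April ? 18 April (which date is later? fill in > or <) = <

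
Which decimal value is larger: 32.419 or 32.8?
32.8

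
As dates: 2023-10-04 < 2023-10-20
True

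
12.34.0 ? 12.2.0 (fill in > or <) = >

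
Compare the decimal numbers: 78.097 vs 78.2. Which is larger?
78.2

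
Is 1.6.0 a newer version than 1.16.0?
No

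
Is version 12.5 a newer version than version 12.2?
Yes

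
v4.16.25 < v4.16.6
False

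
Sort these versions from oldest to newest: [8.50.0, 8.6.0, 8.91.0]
[8.6.0, 8.50.0, 8.91.0]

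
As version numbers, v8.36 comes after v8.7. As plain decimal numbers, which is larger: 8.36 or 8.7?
8.7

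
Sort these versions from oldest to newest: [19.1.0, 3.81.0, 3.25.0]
[3.25.0, 3.81.0, 19.1.0]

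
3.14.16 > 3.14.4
True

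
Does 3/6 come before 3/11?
Yes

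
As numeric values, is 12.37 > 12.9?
False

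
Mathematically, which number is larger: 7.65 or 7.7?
7.7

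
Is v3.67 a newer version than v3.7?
Yes. Version numbers are compared segment by segment as integers, not as decimals: minor version 67 > 7, so v3.67 > v3.7 (even though the decimal 3.67 < 3.7).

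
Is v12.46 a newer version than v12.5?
Yes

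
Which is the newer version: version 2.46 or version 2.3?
version 2.46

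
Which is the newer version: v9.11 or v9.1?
v9.11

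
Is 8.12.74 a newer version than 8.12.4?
Yes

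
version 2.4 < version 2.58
True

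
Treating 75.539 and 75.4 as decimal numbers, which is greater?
75.539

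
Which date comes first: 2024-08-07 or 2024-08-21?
2024-08-07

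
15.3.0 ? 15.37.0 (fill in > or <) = <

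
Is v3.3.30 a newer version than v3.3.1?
Yes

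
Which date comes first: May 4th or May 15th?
May 4th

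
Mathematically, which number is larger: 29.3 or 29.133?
29.3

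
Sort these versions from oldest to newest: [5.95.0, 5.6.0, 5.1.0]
[5.1.0, 5.6.0, 5.95.0]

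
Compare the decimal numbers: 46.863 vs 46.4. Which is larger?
46.863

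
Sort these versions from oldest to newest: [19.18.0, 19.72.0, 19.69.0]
[19.18.0, 19.69.0, 19.72.0]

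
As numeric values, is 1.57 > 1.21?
True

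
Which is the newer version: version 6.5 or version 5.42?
version 6.5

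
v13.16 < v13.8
False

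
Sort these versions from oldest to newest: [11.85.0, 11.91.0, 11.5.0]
[11.5.0, 11.85.0, 11.91.0]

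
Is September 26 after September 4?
Yes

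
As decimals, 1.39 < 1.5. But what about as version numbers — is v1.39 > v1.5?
True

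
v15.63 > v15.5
True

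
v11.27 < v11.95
True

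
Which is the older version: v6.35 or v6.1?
v6.1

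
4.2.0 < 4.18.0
True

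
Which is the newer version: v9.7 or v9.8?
v9.8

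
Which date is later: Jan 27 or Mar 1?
Mar 1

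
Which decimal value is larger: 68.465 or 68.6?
68.6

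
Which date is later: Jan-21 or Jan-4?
Jan-21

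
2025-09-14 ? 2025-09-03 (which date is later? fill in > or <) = >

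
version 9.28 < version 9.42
True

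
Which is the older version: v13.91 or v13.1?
v13.1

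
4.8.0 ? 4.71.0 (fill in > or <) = <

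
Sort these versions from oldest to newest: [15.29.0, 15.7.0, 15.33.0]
[15.7.0, 15.29.0, 15.33.0]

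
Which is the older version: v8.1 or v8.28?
v8.1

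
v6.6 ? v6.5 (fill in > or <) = >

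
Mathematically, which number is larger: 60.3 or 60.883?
60.883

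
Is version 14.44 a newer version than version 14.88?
No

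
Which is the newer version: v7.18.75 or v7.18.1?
v7.18.75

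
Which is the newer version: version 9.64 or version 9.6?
version 9.64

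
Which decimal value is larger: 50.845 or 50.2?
50.845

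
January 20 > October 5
False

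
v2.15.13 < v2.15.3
False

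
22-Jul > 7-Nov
False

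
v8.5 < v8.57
True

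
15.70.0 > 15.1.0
True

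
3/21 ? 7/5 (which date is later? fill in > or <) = <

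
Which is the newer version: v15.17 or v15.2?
v15.17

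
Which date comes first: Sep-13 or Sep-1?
Sep-1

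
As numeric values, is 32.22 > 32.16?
True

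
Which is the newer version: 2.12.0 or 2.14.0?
2.14.0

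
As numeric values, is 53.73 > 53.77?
False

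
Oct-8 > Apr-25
True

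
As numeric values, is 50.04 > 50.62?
False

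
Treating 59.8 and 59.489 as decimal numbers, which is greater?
59.8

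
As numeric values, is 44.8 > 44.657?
True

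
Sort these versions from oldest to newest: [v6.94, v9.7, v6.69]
[v6.69, v6.94, v9.7]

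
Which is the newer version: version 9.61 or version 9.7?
version 9.61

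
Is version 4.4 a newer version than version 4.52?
No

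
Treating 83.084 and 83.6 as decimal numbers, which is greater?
83.6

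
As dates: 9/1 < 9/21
True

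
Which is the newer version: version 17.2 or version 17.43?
version 17.43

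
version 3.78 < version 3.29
False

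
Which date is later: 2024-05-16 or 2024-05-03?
2024-05-16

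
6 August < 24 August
True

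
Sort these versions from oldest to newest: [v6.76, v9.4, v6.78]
[v6.76, v6.78, v9.4]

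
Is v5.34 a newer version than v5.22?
Yes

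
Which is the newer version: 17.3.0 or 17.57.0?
17.57.0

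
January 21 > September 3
False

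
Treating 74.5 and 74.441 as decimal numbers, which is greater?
74.5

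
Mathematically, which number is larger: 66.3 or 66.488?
66.488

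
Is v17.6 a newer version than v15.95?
Yes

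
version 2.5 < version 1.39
False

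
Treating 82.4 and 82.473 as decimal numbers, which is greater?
82.473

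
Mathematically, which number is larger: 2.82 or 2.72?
2.82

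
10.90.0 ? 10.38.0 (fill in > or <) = >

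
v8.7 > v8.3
True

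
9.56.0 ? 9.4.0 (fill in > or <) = >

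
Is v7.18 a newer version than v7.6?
Yes. Version numbers are compared segment by segment as integers, not as decimals: minor version 18 > 6, so v7.18 > v7.6 (even though the decimal 7.18 < 7.6).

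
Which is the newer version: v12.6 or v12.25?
v12.25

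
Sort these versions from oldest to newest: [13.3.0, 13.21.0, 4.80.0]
[4.80.0, 13.3.0, 13.21.0]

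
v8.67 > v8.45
True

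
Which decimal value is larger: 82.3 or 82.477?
82.477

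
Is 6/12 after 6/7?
Yes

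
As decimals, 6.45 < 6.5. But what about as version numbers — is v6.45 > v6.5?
True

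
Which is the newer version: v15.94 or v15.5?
v15.94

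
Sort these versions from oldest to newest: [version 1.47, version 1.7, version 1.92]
[version 1.7, version 1.47, version 1.92]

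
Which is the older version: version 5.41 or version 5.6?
version 5.6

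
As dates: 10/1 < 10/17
True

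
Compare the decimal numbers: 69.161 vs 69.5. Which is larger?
69.5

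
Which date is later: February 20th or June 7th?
June 7th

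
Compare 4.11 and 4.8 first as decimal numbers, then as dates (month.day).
As decimals: 4.11 < 4.8. As dates: 4/11 is later than 4/8 (day 11 > day 8).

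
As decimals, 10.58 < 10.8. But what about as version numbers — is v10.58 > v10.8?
True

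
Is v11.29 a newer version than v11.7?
Yes. Version numbers are compared segment by segment as integers, not as decimals: minor version 29 > 7, so v11.29 > v11.7 (even though the decimal 11.29 < 11.7).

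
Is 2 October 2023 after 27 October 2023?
No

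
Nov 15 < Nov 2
False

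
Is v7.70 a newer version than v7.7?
Yes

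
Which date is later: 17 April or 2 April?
17 April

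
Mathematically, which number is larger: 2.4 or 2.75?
2.75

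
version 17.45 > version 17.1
True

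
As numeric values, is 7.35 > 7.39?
False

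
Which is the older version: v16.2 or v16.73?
v16.2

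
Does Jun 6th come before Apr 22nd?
No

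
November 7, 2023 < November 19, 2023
True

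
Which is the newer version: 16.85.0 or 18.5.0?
18.5.0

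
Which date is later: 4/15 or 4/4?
4/15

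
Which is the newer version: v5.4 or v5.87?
v5.87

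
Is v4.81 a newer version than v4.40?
Yes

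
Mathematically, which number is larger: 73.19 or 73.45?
73.45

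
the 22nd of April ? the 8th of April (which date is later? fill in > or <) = >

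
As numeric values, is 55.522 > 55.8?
False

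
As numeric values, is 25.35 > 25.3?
True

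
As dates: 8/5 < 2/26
False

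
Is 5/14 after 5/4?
Yes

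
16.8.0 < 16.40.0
True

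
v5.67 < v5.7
False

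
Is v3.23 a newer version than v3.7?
Yes. Version numbers are compared segment by segment as integers, not as decimals: minor version 23 > 7, so v3.23 > v3.7 (even though the decimal 3.23 < 3.7).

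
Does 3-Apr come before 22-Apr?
Yes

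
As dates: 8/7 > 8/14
False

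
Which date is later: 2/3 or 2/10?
2/10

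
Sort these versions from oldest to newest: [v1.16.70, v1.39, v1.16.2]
[v1.16.2, v1.16.70, v1.39]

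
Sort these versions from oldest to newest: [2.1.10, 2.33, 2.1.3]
[2.1.3, 2.1.10, 2.33]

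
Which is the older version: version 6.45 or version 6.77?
version 6.45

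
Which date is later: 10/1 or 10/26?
10/26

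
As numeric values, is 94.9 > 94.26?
True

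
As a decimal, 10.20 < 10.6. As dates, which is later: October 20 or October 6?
October 20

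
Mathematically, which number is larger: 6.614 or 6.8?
6.8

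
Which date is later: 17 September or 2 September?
17 September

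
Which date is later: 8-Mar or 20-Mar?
20-Mar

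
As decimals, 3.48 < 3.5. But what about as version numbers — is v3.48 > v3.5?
True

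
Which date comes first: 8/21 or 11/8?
8/21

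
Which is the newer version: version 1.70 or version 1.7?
version 1.70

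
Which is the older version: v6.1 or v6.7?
v6.1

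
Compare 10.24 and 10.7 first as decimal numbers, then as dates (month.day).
As decimals: 10.24 < 10.7. As dates: 10/24 is later than 10/7 (day 24 > day 7).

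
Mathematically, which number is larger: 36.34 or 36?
36.34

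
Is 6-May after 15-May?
No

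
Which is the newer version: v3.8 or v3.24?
v3.24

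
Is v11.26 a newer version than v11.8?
Yes. Version numbers are compared segment by segment as integers, not as decimals: minor version 26 > 8, so v11.26 > v11.8 (even though the decimal 11.26 < 11.8).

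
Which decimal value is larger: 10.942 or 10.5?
10.942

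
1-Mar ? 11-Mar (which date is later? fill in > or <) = <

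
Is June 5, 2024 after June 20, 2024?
No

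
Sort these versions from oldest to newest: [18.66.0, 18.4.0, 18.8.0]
[18.4.0, 18.8.0, 18.66.0]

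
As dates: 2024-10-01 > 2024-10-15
False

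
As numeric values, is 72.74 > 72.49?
True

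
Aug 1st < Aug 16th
True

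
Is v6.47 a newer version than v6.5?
Yes. Version numbers are compared segment by segment as integers, not as decimals: minor version 47 > 5, so v6.47 > v6.5 (even though the decimal 6.47 < 6.5).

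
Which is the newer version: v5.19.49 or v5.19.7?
v5.19.49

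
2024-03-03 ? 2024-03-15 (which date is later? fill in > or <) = <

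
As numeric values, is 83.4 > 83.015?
True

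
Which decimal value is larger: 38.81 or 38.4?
38.81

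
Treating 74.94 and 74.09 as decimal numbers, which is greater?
74.94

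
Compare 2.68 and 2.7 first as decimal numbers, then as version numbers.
As decimals: 2.68 < 2.7. As versions: v2.68 > v2.7 (minor version 68 > 7).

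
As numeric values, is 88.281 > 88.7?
False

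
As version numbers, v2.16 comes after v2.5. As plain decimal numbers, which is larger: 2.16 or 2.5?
2.5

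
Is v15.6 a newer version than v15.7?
No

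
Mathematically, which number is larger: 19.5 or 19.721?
19.721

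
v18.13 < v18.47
True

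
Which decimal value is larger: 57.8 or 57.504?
57.8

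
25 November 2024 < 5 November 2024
False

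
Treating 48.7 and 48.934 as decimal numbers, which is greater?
48.934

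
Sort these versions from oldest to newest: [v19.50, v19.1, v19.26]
[v19.1, v19.26, v19.50]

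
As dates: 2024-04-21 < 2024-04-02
False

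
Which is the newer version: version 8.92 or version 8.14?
version 8.92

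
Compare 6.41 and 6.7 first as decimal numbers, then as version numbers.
As decimals: 6.41 < 6.7. As versions: v6.41 > v6.7 (minor version 41 > 7).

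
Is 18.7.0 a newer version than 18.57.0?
No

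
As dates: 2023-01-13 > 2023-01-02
True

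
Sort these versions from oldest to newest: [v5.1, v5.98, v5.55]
[v5.1, v5.55, v5.98]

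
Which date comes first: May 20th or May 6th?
May 6th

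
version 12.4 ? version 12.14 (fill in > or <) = <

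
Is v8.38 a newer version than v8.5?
Yes. Version numbers are compared segment by segment as integers, not as decimals: minor version 38 > 5, so v8.38 > v8.5 (even though the decimal 8.38 < 8.5).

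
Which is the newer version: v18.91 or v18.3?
v18.91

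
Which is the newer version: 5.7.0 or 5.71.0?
5.71.0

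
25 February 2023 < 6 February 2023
False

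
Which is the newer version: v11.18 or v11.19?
v11.19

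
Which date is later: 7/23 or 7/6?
7/23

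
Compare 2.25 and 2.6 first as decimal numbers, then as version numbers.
As decimals: 2.25 < 2.6. As versions: v2.25 > v2.6 (minor version 25 > 6).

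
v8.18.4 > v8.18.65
False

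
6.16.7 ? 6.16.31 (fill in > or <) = <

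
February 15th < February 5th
False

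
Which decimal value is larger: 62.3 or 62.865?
62.865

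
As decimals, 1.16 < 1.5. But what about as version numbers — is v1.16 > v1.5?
True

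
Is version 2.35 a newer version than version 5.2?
No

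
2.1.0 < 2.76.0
True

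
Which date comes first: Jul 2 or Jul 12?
Jul 2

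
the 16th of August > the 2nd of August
True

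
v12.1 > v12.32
False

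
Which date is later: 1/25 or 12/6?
12/6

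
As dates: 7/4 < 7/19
True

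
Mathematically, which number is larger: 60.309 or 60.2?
60.309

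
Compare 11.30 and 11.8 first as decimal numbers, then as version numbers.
As decimals: 11.30 < 11.8. As versions: v11.30 > v11.8 (minor version 30 > 8).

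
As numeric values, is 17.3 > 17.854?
False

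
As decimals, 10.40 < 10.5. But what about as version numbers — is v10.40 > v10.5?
True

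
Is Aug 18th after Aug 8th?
Yes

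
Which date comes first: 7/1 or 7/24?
7/1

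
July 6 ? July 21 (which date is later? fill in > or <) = <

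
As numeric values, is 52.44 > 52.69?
False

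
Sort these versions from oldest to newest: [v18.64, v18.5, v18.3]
[v18.3, v18.5, v18.64]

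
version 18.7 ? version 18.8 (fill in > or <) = <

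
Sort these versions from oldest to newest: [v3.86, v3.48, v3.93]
[v3.48, v3.86, v3.93]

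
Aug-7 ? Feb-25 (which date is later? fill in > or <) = >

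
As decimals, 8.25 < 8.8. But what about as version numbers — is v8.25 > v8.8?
True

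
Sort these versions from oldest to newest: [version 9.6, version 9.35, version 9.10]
[version 9.6, version 9.10, version 9.35]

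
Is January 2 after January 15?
No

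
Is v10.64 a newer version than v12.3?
No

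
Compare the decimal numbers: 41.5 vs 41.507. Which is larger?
41.507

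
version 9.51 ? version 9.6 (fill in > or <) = >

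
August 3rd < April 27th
False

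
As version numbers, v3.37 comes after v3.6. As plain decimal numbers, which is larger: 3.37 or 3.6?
3.6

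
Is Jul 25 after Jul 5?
Yes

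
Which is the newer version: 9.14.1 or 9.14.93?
9.14.93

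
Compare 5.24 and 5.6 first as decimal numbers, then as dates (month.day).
As decimals: 5.24 < 5.6. As dates: 5/24 is later than 5/6 (day 24 > day 6).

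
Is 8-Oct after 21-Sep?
Yes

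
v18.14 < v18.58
True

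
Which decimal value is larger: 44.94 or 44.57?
44.94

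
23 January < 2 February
True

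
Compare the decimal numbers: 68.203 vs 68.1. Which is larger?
68.203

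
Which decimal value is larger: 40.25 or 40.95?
40.95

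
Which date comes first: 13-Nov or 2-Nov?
2-Nov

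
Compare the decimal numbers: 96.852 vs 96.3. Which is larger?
96.852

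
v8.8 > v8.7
True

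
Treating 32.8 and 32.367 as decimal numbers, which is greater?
32.8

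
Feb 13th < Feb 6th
False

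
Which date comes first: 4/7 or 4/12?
4/7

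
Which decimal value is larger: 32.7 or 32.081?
32.7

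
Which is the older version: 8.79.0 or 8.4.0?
8.4.0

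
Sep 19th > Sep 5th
True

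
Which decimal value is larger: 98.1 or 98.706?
98.706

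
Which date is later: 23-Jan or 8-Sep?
8-Sep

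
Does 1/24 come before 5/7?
Yes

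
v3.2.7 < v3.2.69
True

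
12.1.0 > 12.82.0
False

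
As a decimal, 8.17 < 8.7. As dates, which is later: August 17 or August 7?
August 17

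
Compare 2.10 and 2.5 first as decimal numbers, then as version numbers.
As decimals: 2.10 < 2.5. As versions: v2.10 > v2.5 (minor version 10 > 5).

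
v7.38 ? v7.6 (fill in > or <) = >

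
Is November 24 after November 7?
Yes. Day 24 comes after day 7 in November — this is a date comparison, not a decimal one (the decimal 11.24 would be smaller than 11.7).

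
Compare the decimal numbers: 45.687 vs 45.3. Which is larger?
45.687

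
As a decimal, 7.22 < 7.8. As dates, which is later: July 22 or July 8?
July 22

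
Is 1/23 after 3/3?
No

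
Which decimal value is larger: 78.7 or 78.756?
78.756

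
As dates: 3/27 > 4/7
False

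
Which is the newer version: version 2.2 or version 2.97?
version 2.97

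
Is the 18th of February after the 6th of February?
Yes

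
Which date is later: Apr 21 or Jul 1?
Jul 1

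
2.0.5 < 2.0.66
True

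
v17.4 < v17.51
True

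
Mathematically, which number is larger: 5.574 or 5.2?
5.574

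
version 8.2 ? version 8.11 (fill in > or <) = <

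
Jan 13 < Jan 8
False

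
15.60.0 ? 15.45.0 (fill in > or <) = >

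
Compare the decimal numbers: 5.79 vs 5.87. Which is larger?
5.87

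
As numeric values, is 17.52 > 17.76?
False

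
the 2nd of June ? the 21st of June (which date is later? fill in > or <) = <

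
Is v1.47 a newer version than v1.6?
Yes. Version numbers are compared segment by segment as integers, not as decimals: minor version 47 > 6, so v1.47 > v1.6 (even though the decimal 1.47 < 1.6).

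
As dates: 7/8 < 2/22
False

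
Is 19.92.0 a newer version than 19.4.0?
Yes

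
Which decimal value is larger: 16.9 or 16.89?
16.9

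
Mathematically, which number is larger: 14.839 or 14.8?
14.839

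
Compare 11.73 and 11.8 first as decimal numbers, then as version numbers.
As decimals: 11.73 < 11.8. As versions: v11.73 > v11.8 (minor version 73 > 8).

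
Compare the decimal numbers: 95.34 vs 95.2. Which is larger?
95.34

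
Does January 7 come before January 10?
Yes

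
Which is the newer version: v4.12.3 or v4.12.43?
v4.12.43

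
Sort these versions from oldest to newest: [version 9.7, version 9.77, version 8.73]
[version 8.73, version 9.7, version 9.77]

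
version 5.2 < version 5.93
True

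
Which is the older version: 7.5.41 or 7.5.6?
7.5.6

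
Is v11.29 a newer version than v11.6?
Yes. Version numbers are compared segment by segment as integers, not as decimals: minor version 29 > 6, so v11.29 > v11.6 (even though the decimal 11.29 < 11.6).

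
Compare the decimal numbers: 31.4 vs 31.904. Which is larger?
31.904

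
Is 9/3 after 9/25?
No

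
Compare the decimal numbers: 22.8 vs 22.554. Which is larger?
22.8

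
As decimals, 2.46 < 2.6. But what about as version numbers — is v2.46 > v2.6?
True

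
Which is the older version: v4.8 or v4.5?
v4.5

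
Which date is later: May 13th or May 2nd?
May 13th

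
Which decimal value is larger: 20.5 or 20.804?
20.804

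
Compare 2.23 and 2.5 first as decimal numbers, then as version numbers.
As decimals: 2.23 < 2.5. As versions: v2.23 > v2.5 (minor version 23 > 5).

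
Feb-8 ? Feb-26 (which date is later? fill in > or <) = <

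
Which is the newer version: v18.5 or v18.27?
v18.27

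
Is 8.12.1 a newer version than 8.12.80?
No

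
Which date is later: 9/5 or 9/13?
9/13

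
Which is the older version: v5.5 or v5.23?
v5.5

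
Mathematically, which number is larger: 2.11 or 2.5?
2.5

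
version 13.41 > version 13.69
False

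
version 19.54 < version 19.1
False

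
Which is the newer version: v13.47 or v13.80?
v13.80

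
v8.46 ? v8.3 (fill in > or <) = >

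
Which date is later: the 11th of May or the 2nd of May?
the 11th of May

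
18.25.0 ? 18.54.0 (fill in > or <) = <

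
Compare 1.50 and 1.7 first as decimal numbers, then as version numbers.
As decimals: 1.50 < 1.7. As versions: v1.50 > v1.7 (minor version 50 > 7).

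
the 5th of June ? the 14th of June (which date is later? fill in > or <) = <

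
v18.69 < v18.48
False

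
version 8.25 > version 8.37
False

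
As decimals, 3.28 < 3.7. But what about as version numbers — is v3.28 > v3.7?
True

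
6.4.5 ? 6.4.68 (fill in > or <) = <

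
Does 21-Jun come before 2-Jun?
No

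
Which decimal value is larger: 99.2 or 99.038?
99.2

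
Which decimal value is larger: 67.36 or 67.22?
67.36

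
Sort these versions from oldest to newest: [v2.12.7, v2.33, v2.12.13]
[v2.12.7, v2.12.13, v2.33]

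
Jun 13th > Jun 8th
True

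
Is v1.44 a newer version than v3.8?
No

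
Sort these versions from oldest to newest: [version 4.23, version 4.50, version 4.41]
[version 4.23, version 4.41, version 4.50]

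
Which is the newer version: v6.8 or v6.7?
v6.8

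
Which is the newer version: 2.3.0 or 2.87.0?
2.87.0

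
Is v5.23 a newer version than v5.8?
Yes. Version numbers are compared segment by segment as integers, not as decimals: minor version 23 > 8, so v5.23 > v5.8 (even though the decimal 5.23 < 5.8).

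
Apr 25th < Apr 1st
False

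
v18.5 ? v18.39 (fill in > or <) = <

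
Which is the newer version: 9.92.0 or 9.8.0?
9.92.0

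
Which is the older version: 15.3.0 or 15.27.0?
15.3.0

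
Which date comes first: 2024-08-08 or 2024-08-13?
2024-08-08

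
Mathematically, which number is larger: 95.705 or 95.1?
95.705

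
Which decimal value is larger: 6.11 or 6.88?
6.88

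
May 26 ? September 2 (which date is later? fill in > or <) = <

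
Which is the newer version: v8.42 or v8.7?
v8.42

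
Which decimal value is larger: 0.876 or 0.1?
0.876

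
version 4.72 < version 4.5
False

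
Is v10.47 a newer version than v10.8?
Yes. Version numbers are compared segment by segment as integers, not as decimals: minor version 47 > 8, so v10.47 > v10.8 (even though the decimal 10.47 < 10.8).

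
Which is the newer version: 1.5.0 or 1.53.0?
1.53.0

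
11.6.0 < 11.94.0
True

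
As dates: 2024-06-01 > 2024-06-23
False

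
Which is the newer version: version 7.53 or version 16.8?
version 16.8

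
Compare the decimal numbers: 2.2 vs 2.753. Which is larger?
2.753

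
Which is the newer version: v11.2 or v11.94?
v11.94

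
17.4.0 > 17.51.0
False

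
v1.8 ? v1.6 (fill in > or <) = >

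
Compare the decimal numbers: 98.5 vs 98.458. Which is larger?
98.5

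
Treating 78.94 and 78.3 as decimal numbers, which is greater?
78.94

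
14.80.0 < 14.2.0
False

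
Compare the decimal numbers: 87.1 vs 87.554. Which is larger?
87.554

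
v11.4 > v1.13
True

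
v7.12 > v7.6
True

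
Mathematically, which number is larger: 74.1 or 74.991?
74.991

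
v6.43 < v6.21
False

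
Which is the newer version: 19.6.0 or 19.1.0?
19.6.0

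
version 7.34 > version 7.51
False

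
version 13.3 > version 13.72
False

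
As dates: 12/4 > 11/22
True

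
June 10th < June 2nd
False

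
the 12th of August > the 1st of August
True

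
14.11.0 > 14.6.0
True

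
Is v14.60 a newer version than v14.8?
Yes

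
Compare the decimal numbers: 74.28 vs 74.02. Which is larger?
74.28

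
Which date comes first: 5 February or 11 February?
5 February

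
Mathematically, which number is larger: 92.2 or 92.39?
92.39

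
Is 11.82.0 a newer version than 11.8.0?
Yes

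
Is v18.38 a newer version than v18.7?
Yes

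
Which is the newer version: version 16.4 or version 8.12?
version 16.4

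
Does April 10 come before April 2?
No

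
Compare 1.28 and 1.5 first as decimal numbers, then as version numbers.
As decimals: 1.28 < 1.5. As versions: v1.28 > v1.5 (minor version 28 > 5).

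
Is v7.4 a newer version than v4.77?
Yes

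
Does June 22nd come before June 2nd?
No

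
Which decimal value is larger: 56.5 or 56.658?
56.658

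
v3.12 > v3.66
False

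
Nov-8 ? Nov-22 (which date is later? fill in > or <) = <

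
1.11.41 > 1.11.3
True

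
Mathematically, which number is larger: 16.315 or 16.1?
16.315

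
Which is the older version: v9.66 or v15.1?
v9.66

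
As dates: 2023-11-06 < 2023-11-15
True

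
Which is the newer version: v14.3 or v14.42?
v14.42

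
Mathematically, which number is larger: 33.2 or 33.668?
33.668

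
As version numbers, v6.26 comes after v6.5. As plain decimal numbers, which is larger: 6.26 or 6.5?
6.5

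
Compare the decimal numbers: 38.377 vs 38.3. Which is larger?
38.377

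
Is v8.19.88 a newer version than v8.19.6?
Yes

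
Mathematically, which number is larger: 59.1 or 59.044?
59.1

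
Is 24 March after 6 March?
Yes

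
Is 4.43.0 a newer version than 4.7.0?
Yes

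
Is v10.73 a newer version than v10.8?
Yes. Version numbers are compared segment by segment as integers, not as decimals: minor version 73 > 8, so v10.73 > v10.8 (even though the decimal 10.73 < 10.8).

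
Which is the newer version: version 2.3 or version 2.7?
version 2.7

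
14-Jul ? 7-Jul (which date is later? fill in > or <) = >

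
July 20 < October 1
True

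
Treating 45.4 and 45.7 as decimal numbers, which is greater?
45.7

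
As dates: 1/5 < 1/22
True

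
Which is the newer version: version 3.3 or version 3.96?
version 3.96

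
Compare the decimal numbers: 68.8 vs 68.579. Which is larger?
68.8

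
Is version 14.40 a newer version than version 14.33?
Yes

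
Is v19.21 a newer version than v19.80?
No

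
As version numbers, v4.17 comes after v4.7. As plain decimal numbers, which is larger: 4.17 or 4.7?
4.7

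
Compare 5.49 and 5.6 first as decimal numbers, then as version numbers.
As decimals: 5.49 < 5.6. As versions: v5.49 > v5.6 (minor version 49 > 6).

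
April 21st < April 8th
False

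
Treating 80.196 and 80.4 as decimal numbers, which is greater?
80.4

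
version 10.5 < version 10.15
True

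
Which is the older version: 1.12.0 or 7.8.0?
1.12.0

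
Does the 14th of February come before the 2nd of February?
No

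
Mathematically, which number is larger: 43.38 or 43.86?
43.86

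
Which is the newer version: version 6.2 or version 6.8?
version 6.8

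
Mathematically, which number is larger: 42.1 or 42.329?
42.329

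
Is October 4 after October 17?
No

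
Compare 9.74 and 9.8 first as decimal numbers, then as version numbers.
As decimals: 9.74 < 9.8. As versions: v9.74 > v9.8 (minor version 74 > 8).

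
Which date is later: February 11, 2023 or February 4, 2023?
February 11, 2023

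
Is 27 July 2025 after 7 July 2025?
Yes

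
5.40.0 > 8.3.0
False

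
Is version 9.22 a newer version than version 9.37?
No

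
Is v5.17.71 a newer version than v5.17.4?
Yes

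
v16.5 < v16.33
True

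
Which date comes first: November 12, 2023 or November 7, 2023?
November 7, 2023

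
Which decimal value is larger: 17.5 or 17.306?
17.5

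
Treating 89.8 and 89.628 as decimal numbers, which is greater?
89.8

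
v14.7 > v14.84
False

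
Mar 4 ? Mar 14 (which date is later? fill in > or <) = <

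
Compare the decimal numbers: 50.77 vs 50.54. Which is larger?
50.77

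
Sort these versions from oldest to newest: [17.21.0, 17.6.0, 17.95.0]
[17.6.0, 17.21.0, 17.95.0]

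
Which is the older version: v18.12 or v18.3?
v18.3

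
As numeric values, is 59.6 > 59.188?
True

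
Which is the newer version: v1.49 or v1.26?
v1.49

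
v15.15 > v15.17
False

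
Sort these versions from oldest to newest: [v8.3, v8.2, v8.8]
[v8.2, v8.3, v8.8]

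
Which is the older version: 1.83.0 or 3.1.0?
1.83.0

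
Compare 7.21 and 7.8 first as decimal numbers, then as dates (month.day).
As decimals: 7.21 < 7.8. As dates: 7/21 is later than 7/8 (day 21 > day 8).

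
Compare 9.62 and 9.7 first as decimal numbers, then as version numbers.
As decimals: 9.62 < 9.7. As versions: v9.62 > v9.7 (minor version 62 > 7).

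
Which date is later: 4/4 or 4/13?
4/13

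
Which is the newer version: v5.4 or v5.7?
v5.7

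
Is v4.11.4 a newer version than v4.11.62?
No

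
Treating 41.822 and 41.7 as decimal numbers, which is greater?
41.822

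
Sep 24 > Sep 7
True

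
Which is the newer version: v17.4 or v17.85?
v17.85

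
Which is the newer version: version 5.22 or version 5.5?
version 5.22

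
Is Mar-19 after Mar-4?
Yes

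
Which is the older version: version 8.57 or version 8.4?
version 8.4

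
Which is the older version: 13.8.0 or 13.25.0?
13.8.0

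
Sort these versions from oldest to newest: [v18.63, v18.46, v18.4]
[v18.4, v18.46, v18.63]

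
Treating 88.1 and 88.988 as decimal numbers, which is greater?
88.988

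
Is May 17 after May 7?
Yes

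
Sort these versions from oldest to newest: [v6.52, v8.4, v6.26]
[v6.26, v6.52, v8.4]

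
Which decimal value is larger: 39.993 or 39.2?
39.993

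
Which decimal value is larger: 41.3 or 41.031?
41.3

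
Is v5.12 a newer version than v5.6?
Yes. Version numbers are compared segment by segment as integers, not as decimals: minor version 12 > 6, so v5.12 > v5.6 (even though the decimal 5.12 < 5.6).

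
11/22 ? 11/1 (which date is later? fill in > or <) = >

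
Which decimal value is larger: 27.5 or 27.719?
27.719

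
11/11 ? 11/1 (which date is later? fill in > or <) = >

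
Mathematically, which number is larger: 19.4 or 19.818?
19.818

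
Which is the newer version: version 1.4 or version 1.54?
version 1.54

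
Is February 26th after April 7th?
No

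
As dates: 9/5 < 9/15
True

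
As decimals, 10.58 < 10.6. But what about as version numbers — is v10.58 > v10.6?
True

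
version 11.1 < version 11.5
True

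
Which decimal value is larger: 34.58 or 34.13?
34.58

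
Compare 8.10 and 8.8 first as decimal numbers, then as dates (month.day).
As decimals: 8.10 < 8.8. As dates: 8/10 is later than 8/8 (day 10 > day 8).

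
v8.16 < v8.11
False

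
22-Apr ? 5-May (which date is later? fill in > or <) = <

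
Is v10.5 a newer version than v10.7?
No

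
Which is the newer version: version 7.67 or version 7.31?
version 7.67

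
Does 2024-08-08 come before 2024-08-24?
Yes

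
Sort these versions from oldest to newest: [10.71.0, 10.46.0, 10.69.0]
[10.46.0, 10.69.0, 10.71.0]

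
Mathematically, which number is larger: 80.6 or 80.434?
80.6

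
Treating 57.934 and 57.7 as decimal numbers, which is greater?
57.934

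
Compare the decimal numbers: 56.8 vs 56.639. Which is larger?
56.8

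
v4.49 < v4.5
False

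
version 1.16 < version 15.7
True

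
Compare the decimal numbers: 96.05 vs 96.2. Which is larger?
96.2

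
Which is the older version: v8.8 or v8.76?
v8.8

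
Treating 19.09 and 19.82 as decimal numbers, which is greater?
19.82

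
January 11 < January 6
False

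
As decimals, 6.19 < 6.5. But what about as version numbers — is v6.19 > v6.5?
True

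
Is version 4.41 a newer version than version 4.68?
No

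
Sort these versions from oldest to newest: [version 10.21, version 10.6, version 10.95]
[version 10.6, version 10.21, version 10.95]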